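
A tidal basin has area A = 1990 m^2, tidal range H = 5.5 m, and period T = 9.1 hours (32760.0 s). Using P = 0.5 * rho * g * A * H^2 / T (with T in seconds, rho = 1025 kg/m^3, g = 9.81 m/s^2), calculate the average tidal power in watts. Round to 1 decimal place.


Convert period to seconds: T = 9.1 * 3600 = 32760.0 s
H^2 = 5.5^2 = 30.25
P = 0.5 * rho * g * A * H^2 / T
P = 0.5 * 1025 * 9.81 * 1990 * 30.25 / 32760.0
P = 9238.4 W

9238.4


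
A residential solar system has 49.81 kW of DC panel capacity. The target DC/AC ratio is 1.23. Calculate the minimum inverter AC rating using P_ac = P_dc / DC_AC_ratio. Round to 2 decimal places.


The inverter AC capacity is determined by the DC/AC ratio.
Given: P_dc = 49.81 kW, DC/AC ratio = 1.23
P_ac = P_dc / ratio = 49.81 / 1.23
P_ac = 40.50 kW

40.50


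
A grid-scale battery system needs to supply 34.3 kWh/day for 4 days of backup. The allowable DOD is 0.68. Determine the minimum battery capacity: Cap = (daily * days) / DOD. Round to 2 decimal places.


Total energy needed = daily * days = 34.3 * 4 = 137.2 kWh
Account for depth of discharge:
  Cap = total_energy / DOD = 137.2 / 0.68
  Cap = 201.76 kWh

201.76


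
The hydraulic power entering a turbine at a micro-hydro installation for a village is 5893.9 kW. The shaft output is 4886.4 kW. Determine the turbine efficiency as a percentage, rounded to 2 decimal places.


Turbine efficiency = (output power / input power) * 100
eta = (4886.4 / 5893.9) * 100
eta = 82.91%

82.91


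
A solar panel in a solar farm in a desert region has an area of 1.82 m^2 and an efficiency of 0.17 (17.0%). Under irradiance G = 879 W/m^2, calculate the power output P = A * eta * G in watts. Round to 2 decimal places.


Use the solar power formula P = A * eta * G.
Given: A = 1.82 m^2, eta = 0.17, G = 879 W/m^2
P = 1.82 * 0.17 * 879
P = 271.96 W

271.96


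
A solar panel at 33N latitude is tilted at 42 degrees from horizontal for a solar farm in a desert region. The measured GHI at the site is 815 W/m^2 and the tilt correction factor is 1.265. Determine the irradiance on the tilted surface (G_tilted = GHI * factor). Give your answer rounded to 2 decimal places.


Identify the given values:
  GHI = 815 W/m^2, tilt correction factor = 1.265
Apply the formula G_tilted = GHI * factor:
  G_tilted = 815 * 1.265
  G_tilted = 1030.98 W/m^2

1030.98


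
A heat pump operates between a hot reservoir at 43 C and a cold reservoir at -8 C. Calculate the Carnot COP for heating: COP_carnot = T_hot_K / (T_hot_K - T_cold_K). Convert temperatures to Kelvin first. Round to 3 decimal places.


Convert to Kelvin:
  T_hot = 43 + 273.15 = 316.15 K
  T_cold = -8 + 273.15 = 265.15 K
Apply Carnot COP formula:
  COP = T_hot_K / (T_hot_K - T_cold_K) = 316.15 / 51.0
  COP = 6.199

6.199


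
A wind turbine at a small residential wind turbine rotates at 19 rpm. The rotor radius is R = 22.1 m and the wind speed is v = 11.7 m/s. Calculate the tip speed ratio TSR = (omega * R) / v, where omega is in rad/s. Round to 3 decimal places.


Convert rotational speed to rad/s:
  omega = 19 * 2 * pi / 60 = 1.9897 rad/s
Compute tip speed:
  v_tip = omega * R = 1.9897 * 22.1 = 43.972 m/s
Tip speed ratio:
  TSR = v_tip / v_wind = 43.972 / 11.7 = 3.758

3.758


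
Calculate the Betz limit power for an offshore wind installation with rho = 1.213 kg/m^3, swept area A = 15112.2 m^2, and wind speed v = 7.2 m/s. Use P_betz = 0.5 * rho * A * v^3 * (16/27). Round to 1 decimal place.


The Betz coefficient Cp_max = 16/27 = 0.5926
v^3 = 7.2^3 = 373.248
P_betz = 0.5 * rho * A * v^3 * Cp_max
P_betz = 0.5 * 1.213 * 15112.2 * 373.248 * 0.5926
P_betz = 2027272.9 W

2027272.9


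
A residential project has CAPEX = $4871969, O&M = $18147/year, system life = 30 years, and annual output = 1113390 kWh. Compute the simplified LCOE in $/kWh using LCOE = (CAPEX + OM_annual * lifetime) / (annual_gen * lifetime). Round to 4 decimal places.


Total cost = CAPEX + OM * lifetime = 4871969 + 18147 * 30 = 4871969 + 544410 = 5416379
Total generation = annual * lifetime = 1113390 * 30 = 33401700 kWh
LCOE = 5416379 / 33401700
LCOE = 0.1622 $/kWh

0.1622


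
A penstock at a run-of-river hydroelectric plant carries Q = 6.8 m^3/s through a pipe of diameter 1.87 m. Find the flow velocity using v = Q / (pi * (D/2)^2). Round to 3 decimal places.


Compute pipe cross-sectional area:
  A = pi * (D/2)^2 = pi * (1.87/2)^2 = 2.7465 m^2
Calculate velocity:
  v = Q / A = 6.8 / 2.7465
  v = 2.476 m/s

2.476


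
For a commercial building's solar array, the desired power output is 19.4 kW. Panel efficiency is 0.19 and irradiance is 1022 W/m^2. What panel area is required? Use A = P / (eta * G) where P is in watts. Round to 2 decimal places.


Convert target power to watts: P = 19.4 * 1000 = 19400.0 W
Compute denominator: eta * G = 0.19 * 1022 = 194.18
Required area A = P / (eta * G) = 19400.0 / 194.18
A = 99.91 m^2

99.91


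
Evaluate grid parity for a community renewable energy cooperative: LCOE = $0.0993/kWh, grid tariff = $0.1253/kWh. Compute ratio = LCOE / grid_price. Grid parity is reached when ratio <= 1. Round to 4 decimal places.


Compare LCOE to grid price:
  LCOE = $0.0993/kWh, Grid price = $0.1253/kWh
  Ratio = LCOE / grid_price = 0.0993 / 0.1253 = 0.7925
  Grid parity achieved (ratio <= 1)? yes

0.7925


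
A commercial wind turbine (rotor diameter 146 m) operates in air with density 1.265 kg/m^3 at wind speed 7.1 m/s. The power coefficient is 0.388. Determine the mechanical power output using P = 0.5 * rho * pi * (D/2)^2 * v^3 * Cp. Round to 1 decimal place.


Step 1 -- Compute swept area:
  A = pi * (D/2)^2 = pi * (146/2)^2 = 16741.55 m^2
Step 2 -- Apply wind power equation:
  P = 0.5 * rho * A * v^3 * Cp
  v^3 = 7.1^3 = 357.911
  P = 0.5 * 1.265 * 16741.55 * 357.911 * 0.388
  P = 1470492.8 W

1470492.8


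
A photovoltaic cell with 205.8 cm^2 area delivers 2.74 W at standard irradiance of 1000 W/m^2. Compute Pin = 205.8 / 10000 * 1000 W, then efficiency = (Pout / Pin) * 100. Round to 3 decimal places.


First compute the input power:
  Pin = area_cm2 / 10000 * G = 205.8 / 10000 * 1000 = 20.58 W
Then compute efficiency:
  Efficiency = (Pout / Pin) * 100 = (2.74 / 20.58) * 100
  Efficiency = 13.314%

13.314


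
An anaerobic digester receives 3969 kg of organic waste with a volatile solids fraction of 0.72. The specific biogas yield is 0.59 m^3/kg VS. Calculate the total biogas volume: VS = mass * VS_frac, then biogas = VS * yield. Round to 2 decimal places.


Compute volatile solids:
  VS = mass * VS_fraction = 3969 * 0.72 = 2857.68 kg
Calculate biogas volume:
  Biogas = VS * specific_yield = 2857.68 * 0.59
  Biogas = 1686.03 m^3

1686.03


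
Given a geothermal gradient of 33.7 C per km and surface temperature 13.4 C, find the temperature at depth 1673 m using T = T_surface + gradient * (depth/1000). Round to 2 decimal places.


Convert depth to km: 1673 / 1000 = 1.673 km
Temperature increase = gradient * depth_km = 33.7 * 1.673 = 56.38 C
Temperature at depth = T_surface + delta_T = 13.4 + 56.38
T = 69.78 C

69.78


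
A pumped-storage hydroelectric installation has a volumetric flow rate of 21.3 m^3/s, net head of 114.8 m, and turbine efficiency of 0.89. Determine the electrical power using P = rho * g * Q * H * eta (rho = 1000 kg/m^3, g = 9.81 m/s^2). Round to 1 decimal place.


Apply the hydropower formula P = rho * g * Q * H * eta
rho * g = 1000 * 9.81 = 9810.0
P = 9810.0 * 21.3 * 114.8 * 0.89
P = 21349145.9 W

21349145.9


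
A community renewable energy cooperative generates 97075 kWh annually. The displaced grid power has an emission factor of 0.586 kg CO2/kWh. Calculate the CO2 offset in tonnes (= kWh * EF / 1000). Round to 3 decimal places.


CO2 offset in kg = generation * emission_factor
CO2 offset = 97075 * 0.586 = 56885.95 kg
Convert to tonnes:
  CO2 offset = 56885.95 / 1000 = 56.886 tonnes

56.886


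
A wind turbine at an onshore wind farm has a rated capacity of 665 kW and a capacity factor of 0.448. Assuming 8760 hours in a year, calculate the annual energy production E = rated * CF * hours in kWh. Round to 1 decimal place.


Annual energy = rated_kW * capacity_factor * hours_per_year
Given: P_rated = 665 kW, CF = 0.448, hours = 8760
E = 665 * 0.448 * 8760
E = 2609779.2 kWh

2609779.2


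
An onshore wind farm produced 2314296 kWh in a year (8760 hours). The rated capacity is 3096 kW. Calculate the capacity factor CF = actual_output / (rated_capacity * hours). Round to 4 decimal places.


Capacity factor = actual output / maximum possible output
Maximum possible = rated * hours = 3096 * 8760 = 27120960 kWh
CF = 2314296 / 27120960
CF = 0.0853

0.0853


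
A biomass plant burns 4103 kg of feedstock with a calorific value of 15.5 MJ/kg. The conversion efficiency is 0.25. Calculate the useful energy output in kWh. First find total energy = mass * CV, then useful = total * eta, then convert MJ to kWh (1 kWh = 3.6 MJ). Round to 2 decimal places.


Total energy = mass * CV = 4103 * 15.5 = 63596.5 MJ
Useful energy = total * eta = 63596.5 * 0.25 = 15899.13 MJ
Convert to kWh: 15899.13 / 3.6
Useful energy = 4416.42 kWh

4416.42


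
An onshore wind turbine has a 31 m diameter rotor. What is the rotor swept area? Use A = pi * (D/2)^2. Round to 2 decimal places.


Compute the rotor radius:
  r = D / 2 = 31 / 2 = 15.5 m
Calculate swept area:
  A = pi * r^2 = pi * 15.5^2
  A = 754.77 m^2

754.77


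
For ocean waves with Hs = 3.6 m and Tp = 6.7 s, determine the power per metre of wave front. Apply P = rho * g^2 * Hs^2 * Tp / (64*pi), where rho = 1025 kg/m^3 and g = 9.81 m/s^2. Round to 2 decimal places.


Apply wave power formula:
  g^2 = 9.81^2 = 96.2361
  Hs^2 = 3.6^2 = 12.96
  Numerator = rho * g^2 * Hs^2 * Tp = 1025 * 96.2361 * 12.96 * 6.7 = 8565282.36
  Denominator = 64 * pi = 201.0619
  P = 8565282.36 / 201.0619 = 42600.22 W/m

42600.22


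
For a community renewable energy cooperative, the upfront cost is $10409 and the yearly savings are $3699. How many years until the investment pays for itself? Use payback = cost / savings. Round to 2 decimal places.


Simple payback period = initial cost / annual savings
Payback = 10409 / 3699
Payback = 2.81 years

2.81


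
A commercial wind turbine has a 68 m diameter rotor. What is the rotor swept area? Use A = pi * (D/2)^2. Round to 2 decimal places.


Compute the rotor radius:
  r = D / 2 = 68 / 2 = 34.0 m
Calculate swept area:
  A = pi * r^2 = pi * 34.0^2
  A = 3631.68 m^2

3631.68


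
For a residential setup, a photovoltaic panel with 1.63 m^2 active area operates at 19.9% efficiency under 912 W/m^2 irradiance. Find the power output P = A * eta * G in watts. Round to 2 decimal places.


Use the solar power formula P = A * eta * G.
Given: A = 1.63 m^2, eta = 0.199, G = 912 W/m^2
P = 1.63 * 0.199 * 912
P = 295.83 W

295.83


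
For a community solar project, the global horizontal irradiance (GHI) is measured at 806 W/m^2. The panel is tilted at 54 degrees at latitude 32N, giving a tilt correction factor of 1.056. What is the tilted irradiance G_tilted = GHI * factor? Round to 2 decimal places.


Identify the given values:
  GHI = 806 W/m^2, tilt correction factor = 1.056
Apply the formula G_tilted = GHI * factor:
  G_tilted = 806 * 1.056
  G_tilted = 851.14 W/m^2

851.14


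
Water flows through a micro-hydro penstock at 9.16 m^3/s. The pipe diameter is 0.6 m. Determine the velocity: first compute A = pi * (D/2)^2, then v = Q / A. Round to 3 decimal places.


Compute pipe cross-sectional area:
  A = pi * (D/2)^2 = pi * (0.6/2)^2 = 0.2827 m^2
Calculate velocity:
  v = Q / A = 9.16 / 0.2827
  v = 32.397 m/s

32.397


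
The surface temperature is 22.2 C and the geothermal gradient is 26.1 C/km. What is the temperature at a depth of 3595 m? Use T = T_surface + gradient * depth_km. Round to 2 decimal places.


Convert depth to km: 3595 / 1000 = 3.595 km
Temperature increase = gradient * depth_km = 26.1 * 3.595 = 93.83 C
Temperature at depth = T_surface + delta_T = 22.2 + 93.83
T = 116.03 C

116.03


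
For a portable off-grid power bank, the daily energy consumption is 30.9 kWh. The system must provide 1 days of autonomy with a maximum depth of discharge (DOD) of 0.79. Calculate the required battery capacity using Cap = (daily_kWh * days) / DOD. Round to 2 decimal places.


Total energy needed = daily * days = 30.9 * 1 = 30.9 kWh
Account for depth of discharge:
  Cap = total_energy / DOD = 30.9 / 0.79
  Cap = 39.11 kWh

39.11


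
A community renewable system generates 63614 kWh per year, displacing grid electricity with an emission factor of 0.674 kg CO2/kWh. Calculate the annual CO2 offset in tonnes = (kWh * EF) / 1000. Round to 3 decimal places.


CO2 offset in kg = generation * emission_factor
CO2 offset = 63614 * 0.674 = 42875.84 kg
Convert to tonnes:
  CO2 offset = 42875.84 / 1000 = 42.876 tonnes

42.876


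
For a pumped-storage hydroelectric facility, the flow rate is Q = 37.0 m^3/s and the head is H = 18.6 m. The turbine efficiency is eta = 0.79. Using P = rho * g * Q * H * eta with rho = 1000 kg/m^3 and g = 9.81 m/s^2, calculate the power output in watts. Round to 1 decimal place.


Apply the hydropower formula P = rho * g * Q * H * eta
rho * g = 1000 * 9.81 = 9810.0
P = 9810.0 * 37.0 * 18.6 * 0.79
P = 5333481.2 W

5333481.2


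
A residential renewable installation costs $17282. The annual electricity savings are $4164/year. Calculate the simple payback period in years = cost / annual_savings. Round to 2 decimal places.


Simple payback period = initial cost / annual savings
Payback = 17282 / 4164
Payback = 4.15 years

4.15


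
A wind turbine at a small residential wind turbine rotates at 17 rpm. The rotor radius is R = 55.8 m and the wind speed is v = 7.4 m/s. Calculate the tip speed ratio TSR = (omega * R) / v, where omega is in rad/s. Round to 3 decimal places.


Convert rotational speed to rad/s:
  omega = 17 * 2 * pi / 60 = 1.7802 rad/s
Compute tip speed:
  v_tip = omega * R = 1.7802 * 55.8 = 99.337 m/s
Tip speed ratio:
  TSR = v_tip / v_wind = 99.337 / 7.4 = 13.424

13.424


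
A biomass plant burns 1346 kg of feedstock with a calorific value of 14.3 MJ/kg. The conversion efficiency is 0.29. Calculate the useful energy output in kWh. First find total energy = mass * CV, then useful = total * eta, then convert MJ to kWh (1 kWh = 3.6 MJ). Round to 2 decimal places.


Total energy = mass * CV = 1346 * 14.3 = 19247.8 MJ
Useful energy = total * eta = 19247.8 * 0.29 = 5581.86 MJ
Convert to kWh: 5581.86 / 3.6
Useful energy = 1550.52 kWh

1550.52


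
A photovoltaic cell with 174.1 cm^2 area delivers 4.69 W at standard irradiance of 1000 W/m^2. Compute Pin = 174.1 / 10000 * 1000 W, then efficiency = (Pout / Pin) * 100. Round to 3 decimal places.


First compute the input power:
  Pin = area_cm2 / 10000 * G = 174.1 / 10000 * 1000 = 17.41 W
Then compute efficiency:
  Efficiency = (Pout / Pin) * 100 = (4.69 / 17.41) * 100
  Efficiency = 26.939%

26.939


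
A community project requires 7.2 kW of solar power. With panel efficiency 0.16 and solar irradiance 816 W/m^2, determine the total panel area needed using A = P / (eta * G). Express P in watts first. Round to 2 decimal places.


Convert target power to watts: P = 7.2 * 1000 = 7200.0 W
Compute denominator: eta * G = 0.16 * 816 = 130.56
Required area A = P / (eta * G) = 7200.0 / 130.56
A = 55.15 m^2

55.15


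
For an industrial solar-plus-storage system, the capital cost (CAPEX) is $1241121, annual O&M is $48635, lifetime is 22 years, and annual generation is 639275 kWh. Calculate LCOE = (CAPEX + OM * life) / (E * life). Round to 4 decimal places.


Total cost = CAPEX + OM * lifetime = 1241121 + 48635 * 22 = 1241121 + 1069970 = 2311091
Total generation = annual * lifetime = 639275 * 22 = 14064050 kWh
LCOE = 2311091 / 14064050
LCOE = 0.1643 $/kWh

0.1643


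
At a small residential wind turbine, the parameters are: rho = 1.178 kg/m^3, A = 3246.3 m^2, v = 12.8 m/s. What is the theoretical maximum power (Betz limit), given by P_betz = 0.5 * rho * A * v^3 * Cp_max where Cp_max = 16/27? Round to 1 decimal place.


The Betz coefficient Cp_max = 16/27 = 0.5926
v^3 = 12.8^3 = 2097.152
P_betz = 0.5 * rho * A * v^3 * Cp_max
P_betz = 0.5 * 1.178 * 3246.3 * 2097.152 * 0.5926
P_betz = 2376238.8 W

2376238.8


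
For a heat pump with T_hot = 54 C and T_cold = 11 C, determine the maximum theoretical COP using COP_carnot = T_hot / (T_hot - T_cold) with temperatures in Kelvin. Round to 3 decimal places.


Convert to Kelvin:
  T_hot = 54 + 273.15 = 327.15 K
  T_cold = 11 + 273.15 = 284.15 K
Apply Carnot COP formula:
  COP = T_hot_K / (T_hot_K - T_cold_K) = 327.15 / 43.0
  COP = 7.608

7.608


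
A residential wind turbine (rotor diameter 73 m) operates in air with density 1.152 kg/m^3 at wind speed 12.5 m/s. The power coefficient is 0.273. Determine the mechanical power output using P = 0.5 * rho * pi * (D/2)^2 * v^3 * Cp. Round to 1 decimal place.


Step 1 -- Compute swept area:
  A = pi * (D/2)^2 = pi * (73/2)^2 = 4185.39 m^2
Step 2 -- Apply wind power equation:
  P = 0.5 * rho * A * v^3 * Cp
  v^3 = 12.5^3 = 1953.125
  P = 0.5 * 1.152 * 4185.39 * 1953.125 * 0.273
  P = 1285436.9 W

1285436.9


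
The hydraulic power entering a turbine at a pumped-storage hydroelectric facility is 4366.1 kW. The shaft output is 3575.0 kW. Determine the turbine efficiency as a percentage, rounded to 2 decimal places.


Turbine efficiency = (output power / input power) * 100
eta = (3575.0 / 4366.1) * 100
eta = 81.88%

81.88


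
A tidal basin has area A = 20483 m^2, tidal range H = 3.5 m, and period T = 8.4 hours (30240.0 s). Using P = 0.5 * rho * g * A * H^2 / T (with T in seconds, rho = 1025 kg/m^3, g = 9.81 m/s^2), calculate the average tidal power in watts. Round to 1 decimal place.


Convert period to seconds: T = 8.4 * 3600 = 30240.0 s
H^2 = 3.5^2 = 12.25
P = 0.5 * rho * g * A * H^2 / T
P = 0.5 * 1025 * 9.81 * 20483 * 12.25 / 30240.0
P = 41716.8 W

41716.8


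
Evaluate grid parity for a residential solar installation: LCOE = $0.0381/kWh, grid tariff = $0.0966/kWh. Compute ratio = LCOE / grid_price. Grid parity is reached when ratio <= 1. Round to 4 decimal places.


Compare LCOE to grid price:
  LCOE = $0.0381/kWh, Grid price = $0.0966/kWh
  Ratio = LCOE / grid_price = 0.0381 / 0.0966 = 0.3944
  Grid parity achieved (ratio <= 1)? yes

0.3944


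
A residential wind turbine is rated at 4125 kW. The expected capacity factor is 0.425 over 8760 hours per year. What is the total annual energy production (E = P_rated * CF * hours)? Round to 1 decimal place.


Annual energy = rated_kW * capacity_factor * hours_per_year
Given: P_rated = 4125 kW, CF = 0.425, hours = 8760
E = 4125 * 0.425 * 8760
E = 15357375.0 kWh

15357375.0


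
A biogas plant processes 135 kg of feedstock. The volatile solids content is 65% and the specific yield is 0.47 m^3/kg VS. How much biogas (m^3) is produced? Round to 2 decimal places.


Compute volatile solids:
  VS = mass * VS_fraction = 135 * 0.65 = 87.75 kg
Calculate biogas volume:
  Biogas = VS * specific_yield = 87.75 * 0.47
  Biogas = 41.24 m^3

41.24


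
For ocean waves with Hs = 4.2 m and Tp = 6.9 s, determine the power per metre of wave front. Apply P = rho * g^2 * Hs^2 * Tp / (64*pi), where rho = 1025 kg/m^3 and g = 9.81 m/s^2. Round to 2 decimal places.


Apply wave power formula:
  g^2 = 9.81^2 = 96.2361
  Hs^2 = 4.2^2 = 17.64
  Numerator = rho * g^2 * Hs^2 * Tp = 1025 * 96.2361 * 17.64 * 6.9 = 12006309.98
  Denominator = 64 * pi = 201.0619
  P = 12006309.98 / 201.0619 = 59714.49 W/m

59714.49


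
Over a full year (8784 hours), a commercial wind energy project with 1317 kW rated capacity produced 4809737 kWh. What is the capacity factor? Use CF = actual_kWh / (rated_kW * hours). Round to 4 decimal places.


Capacity factor = actual output / maximum possible output
Maximum possible = rated * hours = 1317 * 8784 = 11568528 kWh
CF = 4809737 / 11568528
CF = 0.4158

0.4158


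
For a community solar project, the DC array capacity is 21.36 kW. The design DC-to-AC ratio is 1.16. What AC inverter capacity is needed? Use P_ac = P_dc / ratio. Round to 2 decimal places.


The inverter AC capacity is determined by the DC/AC ratio.
Given: P_dc = 21.36 kW, DC/AC ratio = 1.16
P_ac = P_dc / ratio = 21.36 / 1.16
P_ac = 18.41 kW

18.41


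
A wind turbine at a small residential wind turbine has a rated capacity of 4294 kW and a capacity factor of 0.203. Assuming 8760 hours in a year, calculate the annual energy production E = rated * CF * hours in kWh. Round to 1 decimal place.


Annual energy = rated_kW * capacity_factor * hours_per_year
Given: P_rated = 4294 kW, CF = 0.203, hours = 8760
E = 4294 * 0.203 * 8760
E = 7635934.3 kWh

7635934.3


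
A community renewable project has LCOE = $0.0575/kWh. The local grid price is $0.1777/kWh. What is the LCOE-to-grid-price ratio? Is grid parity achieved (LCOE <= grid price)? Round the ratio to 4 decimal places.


Compare LCOE to grid price:
  LCOE = $0.0575/kWh, Grid price = $0.1777/kWh
  Ratio = LCOE / grid_price = 0.0575 / 0.1777 = 0.3236
  Grid parity achieved (ratio <= 1)? yes

0.3236


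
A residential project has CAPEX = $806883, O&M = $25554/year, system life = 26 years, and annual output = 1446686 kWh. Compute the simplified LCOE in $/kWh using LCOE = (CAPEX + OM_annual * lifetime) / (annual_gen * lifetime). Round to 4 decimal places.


Total cost = CAPEX + OM * lifetime = 806883 + 25554 * 26 = 806883 + 664404 = 1471287
Total generation = annual * lifetime = 1446686 * 26 = 37613836 kWh
LCOE = 1471287 / 37613836
LCOE = 0.0391 $/kWh

0.0391


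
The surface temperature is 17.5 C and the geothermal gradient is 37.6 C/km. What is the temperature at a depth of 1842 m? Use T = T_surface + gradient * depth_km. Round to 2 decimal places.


Convert depth to km: 1842 / 1000 = 1.842 km
Temperature increase = gradient * depth_km = 37.6 * 1.842 = 69.26 C
Temperature at depth = T_surface + delta_T = 17.5 + 69.26
T = 86.76 C

86.76


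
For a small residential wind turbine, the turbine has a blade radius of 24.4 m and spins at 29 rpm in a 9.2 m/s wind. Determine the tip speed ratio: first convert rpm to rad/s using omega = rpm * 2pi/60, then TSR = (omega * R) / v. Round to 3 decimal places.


Convert rotational speed to rad/s:
  omega = 29 * 2 * pi / 60 = 3.0369 rad/s
Compute tip speed:
  v_tip = omega * R = 3.0369 * 24.4 = 74.1 m/s
Tip speed ratio:
  TSR = v_tip / v_wind = 74.1 / 9.2 = 8.054

8.054


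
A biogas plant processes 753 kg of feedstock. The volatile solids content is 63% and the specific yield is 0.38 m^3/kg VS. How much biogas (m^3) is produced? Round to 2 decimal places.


Compute volatile solids:
  VS = mass * VS_fraction = 753 * 0.63 = 474.39 kg
Calculate biogas volume:
  Biogas = VS * specific_yield = 474.39 * 0.38
  Biogas = 180.27 m^3

180.27


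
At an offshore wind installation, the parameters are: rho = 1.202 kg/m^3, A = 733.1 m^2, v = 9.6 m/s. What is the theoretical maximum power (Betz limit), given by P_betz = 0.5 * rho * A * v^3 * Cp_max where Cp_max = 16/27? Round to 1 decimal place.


The Betz coefficient Cp_max = 16/27 = 0.5926
v^3 = 9.6^3 = 884.736
P_betz = 0.5 * rho * A * v^3 * Cp_max
P_betz = 0.5 * 1.202 * 733.1 * 884.736 * 0.5926
P_betz = 230997.7 W

230997.7


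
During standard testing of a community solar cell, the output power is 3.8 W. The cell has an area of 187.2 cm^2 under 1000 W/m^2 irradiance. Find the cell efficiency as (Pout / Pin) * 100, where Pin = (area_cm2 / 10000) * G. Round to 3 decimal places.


First compute the input power:
  Pin = area_cm2 / 10000 * G = 187.2 / 10000 * 1000 = 18.72 W
Then compute efficiency:
  Efficiency = (Pout / Pin) * 100 = (3.8 / 18.72) * 100
  Efficiency = 20.299%

20.299


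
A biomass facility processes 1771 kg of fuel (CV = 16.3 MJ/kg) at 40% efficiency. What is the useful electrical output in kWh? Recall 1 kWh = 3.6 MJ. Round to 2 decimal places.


Total energy = mass * CV = 1771 * 16.3 = 28867.3 MJ
Useful energy = total * eta = 28867.3 * 0.4 = 11546.92 MJ
Convert to kWh: 11546.92 / 3.6
Useful energy = 3207.48 kWh

3207.48


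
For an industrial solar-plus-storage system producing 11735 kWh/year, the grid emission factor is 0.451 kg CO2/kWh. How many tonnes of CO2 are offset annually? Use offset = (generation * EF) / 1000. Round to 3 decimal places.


CO2 offset in kg = generation * emission_factor
CO2 offset = 11735 * 0.451 = 5292.49 kg
Convert to tonnes:
  CO2 offset = 5292.49 / 1000 = 5.292 tonnes

5.292


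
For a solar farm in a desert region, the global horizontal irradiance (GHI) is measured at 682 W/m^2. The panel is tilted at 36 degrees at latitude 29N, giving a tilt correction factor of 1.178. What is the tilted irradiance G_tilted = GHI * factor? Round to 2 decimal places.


Identify the given values:
  GHI = 682 W/m^2, tilt correction factor = 1.178
Apply the formula G_tilted = GHI * factor:
  G_tilted = 682 * 1.178
  G_tilted = 803.40 W/m^2

803.40


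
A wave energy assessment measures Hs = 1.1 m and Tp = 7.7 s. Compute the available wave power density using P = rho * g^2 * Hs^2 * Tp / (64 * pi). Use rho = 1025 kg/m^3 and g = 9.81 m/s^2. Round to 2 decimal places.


Apply wave power formula:
  g^2 = 9.81^2 = 96.2361
  Hs^2 = 1.1^2 = 1.21
  Numerator = rho * g^2 * Hs^2 * Tp = 1025 * 96.2361 * 1.21 * 7.7 = 919047.54
  Denominator = 64 * pi = 201.0619
  P = 919047.54 / 201.0619 = 4570.97 W/m

4570.97


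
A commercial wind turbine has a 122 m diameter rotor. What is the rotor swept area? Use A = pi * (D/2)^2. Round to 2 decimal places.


Compute the rotor radius:
  r = D / 2 = 122 / 2 = 61.0 m
Calculate swept area:
  A = pi * r^2 = pi * 61.0^2
  A = 11689.87 m^2

11689.87


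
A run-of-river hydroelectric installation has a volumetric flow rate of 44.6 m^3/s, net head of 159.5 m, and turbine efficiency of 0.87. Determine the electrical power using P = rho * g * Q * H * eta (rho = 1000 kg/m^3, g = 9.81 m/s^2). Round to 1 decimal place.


Apply the hydropower formula P = rho * g * Q * H * eta
rho * g = 1000 * 9.81 = 9810.0
P = 9810.0 * 44.6 * 159.5 * 0.87
P = 60713295.4 W

60713295.4


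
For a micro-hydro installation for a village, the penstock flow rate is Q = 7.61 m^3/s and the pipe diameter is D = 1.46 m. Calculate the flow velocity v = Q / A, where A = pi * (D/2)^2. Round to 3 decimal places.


Compute pipe cross-sectional area:
  A = pi * (D/2)^2 = pi * (1.46/2)^2 = 1.6742 m^2
Calculate velocity:
  v = Q / A = 7.61 / 1.6742
  v = 4.546 m/s

4.546


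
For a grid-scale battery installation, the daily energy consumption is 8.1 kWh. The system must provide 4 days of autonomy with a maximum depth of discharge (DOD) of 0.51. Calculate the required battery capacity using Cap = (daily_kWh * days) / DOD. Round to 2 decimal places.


Total energy needed = daily * days = 8.1 * 4 = 32.4 kWh
Account for depth of discharge:
  Cap = total_energy / DOD = 32.4 / 0.51
  Cap = 63.53 kWh

63.53


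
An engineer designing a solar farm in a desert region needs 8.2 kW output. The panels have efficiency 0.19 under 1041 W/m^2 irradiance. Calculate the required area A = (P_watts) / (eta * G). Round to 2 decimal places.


Convert target power to watts: P = 8.2 * 1000 = 8200.0 W
Compute denominator: eta * G = 0.19 * 1041 = 197.79
Required area A = P / (eta * G) = 8200.0 / 197.79
A = 41.46 m^2

41.46


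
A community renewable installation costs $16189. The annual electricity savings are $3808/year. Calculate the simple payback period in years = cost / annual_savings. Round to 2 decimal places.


Simple payback period = initial cost / annual savings
Payback = 16189 / 3808
Payback = 4.25 years

4.25


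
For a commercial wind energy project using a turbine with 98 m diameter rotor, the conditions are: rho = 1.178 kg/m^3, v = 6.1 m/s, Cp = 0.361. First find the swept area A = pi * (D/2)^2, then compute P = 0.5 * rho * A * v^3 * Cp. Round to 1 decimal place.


Step 1 -- Compute swept area:
  A = pi * (D/2)^2 = pi * (98/2)^2 = 7542.96 m^2
Step 2 -- Apply wind power equation:
  P = 0.5 * rho * A * v^3 * Cp
  v^3 = 6.1^3 = 226.981
  P = 0.5 * 1.178 * 7542.96 * 226.981 * 0.361
  P = 364044.1 W

364044.1


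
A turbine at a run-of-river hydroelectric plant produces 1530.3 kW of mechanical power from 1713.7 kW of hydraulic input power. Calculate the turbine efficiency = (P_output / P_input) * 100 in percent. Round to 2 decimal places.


Turbine efficiency = (output power / input power) * 100
eta = (1530.3 / 1713.7) * 100
eta = 89.30%

89.30


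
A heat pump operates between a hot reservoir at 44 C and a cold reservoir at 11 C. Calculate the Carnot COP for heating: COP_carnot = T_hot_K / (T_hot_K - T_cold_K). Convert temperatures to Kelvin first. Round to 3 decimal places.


Convert to Kelvin:
  T_hot = 44 + 273.15 = 317.15 K
  T_cold = 11 + 273.15 = 284.15 K
Apply Carnot COP formula:
  COP = T_hot_K / (T_hot_K - T_cold_K) = 317.15 / 33.0
  COP = 9.611

9.611


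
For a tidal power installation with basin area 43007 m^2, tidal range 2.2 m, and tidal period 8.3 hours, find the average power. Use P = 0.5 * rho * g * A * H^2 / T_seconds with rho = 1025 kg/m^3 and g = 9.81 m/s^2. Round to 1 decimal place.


Convert period to seconds: T = 8.3 * 3600 = 29880.0 s
H^2 = 2.2^2 = 4.84
P = 0.5 * rho * g * A * H^2 / T
P = 0.5 * 1025 * 9.81 * 43007 * 4.84 / 29880.0
P = 35024.1 W

35024.1


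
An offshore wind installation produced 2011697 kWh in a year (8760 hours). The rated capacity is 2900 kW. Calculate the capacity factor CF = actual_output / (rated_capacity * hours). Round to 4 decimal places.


Capacity factor = actual output / maximum possible output
Maximum possible = rated * hours = 2900 * 8760 = 25404000 kWh
CF = 2011697 / 25404000
CF = 0.0792

0.0792


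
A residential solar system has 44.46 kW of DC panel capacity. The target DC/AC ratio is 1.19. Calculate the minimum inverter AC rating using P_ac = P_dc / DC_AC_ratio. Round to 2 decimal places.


The inverter AC capacity is determined by the DC/AC ratio.
Given: P_dc = 44.46 kW, DC/AC ratio = 1.19
P_ac = P_dc / ratio = 44.46 / 1.19
P_ac = 37.36 kW

37.36


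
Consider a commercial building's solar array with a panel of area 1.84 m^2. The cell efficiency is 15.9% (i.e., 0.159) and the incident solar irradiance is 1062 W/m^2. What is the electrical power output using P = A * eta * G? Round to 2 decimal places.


Use the solar power formula P = A * eta * G.
Given: A = 1.84 m^2, eta = 0.159, G = 1062 W/m^2
P = 1.84 * 0.159 * 1062
P = 310.70 W

310.70


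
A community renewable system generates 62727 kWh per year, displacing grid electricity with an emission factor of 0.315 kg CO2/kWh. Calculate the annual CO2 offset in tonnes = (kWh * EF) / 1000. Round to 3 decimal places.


CO2 offset in kg = generation * emission_factor
CO2 offset = 62727 * 0.315 = 19759.01 kg
Convert to tonnes:
  CO2 offset = 19759.01 / 1000 = 19.759 tonnes

19.759


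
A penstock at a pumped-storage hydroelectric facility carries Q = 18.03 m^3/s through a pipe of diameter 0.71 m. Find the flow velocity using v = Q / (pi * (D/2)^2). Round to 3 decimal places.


Compute pipe cross-sectional area:
  A = pi * (D/2)^2 = pi * (0.71/2)^2 = 0.3959 m^2
Calculate velocity:
  v = Q / A = 18.03 / 0.3959
  v = 45.540 m/s

45.540


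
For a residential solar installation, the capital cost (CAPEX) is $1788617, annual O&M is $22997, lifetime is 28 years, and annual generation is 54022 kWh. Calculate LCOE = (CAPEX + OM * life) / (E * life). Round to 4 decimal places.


Total cost = CAPEX + OM * lifetime = 1788617 + 22997 * 28 = 1788617 + 643916 = 2432533
Total generation = annual * lifetime = 54022 * 28 = 1512616 kWh
LCOE = 2432533 / 1512616
LCOE = 1.6082 $/kWh

1.6082


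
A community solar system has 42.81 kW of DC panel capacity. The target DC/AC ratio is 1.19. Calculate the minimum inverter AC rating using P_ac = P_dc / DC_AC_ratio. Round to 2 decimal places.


The inverter AC capacity is determined by the DC/AC ratio.
Given: P_dc = 42.81 kW, DC/AC ratio = 1.19
P_ac = P_dc / ratio = 42.81 / 1.19
P_ac = 35.97 kW

35.97


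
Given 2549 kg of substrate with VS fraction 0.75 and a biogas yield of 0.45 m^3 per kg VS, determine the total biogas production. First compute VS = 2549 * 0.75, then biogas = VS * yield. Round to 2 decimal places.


Compute volatile solids:
  VS = mass * VS_fraction = 2549 * 0.75 = 1911.75 kg
Calculate biogas volume:
  Biogas = VS * specific_yield = 1911.75 * 0.45
  Biogas = 860.29 m^3

860.29


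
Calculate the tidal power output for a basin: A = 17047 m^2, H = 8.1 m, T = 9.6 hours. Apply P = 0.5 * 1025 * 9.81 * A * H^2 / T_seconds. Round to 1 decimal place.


Convert period to seconds: T = 9.6 * 3600 = 34560.0 s
H^2 = 8.1^2 = 65.61
P = 0.5 * rho * g * A * H^2 / T
P = 0.5 * 1025 * 9.81 * 17047 * 65.61 / 34560.0
P = 162707.3 W

162707.3


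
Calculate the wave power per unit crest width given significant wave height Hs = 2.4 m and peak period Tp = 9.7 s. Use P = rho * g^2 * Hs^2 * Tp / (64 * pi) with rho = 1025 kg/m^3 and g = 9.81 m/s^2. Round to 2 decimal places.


Apply wave power formula:
  g^2 = 9.81^2 = 96.2361
  Hs^2 = 2.4^2 = 5.76
  Numerator = rho * g^2 * Hs^2 * Tp = 1025 * 96.2361 * 5.76 * 9.7 = 5511325.96
  Denominator = 64 * pi = 201.0619
  P = 5511325.96 / 201.0619 = 27411.09 W/m

27411.09


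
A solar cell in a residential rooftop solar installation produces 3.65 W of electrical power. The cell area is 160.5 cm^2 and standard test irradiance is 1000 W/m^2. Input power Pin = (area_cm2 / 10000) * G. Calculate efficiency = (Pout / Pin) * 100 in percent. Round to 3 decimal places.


First compute the input power:
  Pin = area_cm2 / 10000 * G = 160.5 / 10000 * 1000 = 16.05 W
Then compute efficiency:
  Efficiency = (Pout / Pin) * 100 = (3.65 / 16.05) * 100
  Efficiency = 22.741%

22.741


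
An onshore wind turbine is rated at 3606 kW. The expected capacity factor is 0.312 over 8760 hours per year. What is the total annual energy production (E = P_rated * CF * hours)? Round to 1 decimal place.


Annual energy = rated_kW * capacity_factor * hours_per_year
Given: P_rated = 3606 kW, CF = 0.312, hours = 8760
E = 3606 * 0.312 * 8760
E = 9855630.7 kWh

9855630.7


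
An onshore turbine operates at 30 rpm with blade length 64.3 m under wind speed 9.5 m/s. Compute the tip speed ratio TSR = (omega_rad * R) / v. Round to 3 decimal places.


Convert rotational speed to rad/s:
  omega = 30 * 2 * pi / 60 = 3.1416 rad/s
Compute tip speed:
  v_tip = omega * R = 3.1416 * 64.3 = 202.004 m/s
Tip speed ratio:
  TSR = v_tip / v_wind = 202.004 / 9.5 = 21.264

21.264


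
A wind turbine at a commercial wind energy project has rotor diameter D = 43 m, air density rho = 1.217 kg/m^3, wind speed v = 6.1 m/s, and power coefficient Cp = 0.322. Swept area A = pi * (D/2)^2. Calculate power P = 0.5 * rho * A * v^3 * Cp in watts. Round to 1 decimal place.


Step 1 -- Compute swept area:
  A = pi * (D/2)^2 = pi * (43/2)^2 = 1452.2 m^2
Step 2 -- Apply wind power equation:
  P = 0.5 * rho * A * v^3 * Cp
  v^3 = 6.1^3 = 226.981
  P = 0.5 * 1.217 * 1452.2 * 226.981 * 0.322
  P = 64585.2 W

64585.2


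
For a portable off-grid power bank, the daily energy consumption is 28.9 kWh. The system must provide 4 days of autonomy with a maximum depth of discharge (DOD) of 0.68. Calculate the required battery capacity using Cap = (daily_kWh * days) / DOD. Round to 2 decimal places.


Total energy needed = daily * days = 28.9 * 4 = 115.6 kWh
Account for depth of discharge:
  Cap = total_energy / DOD = 115.6 / 0.68
  Cap = 170.00 kWh

170.00


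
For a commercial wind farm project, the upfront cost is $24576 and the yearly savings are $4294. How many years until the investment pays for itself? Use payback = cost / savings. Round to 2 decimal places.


Simple payback period = initial cost / annual savings
Payback = 24576 / 4294
Payback = 5.72 years

5.72


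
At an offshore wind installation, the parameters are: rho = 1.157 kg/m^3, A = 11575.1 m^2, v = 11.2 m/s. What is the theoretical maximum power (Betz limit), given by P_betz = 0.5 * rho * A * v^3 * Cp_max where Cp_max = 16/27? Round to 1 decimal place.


The Betz coefficient Cp_max = 16/27 = 0.5926
v^3 = 11.2^3 = 1404.928
P_betz = 0.5 * rho * A * v^3 * Cp_max
P_betz = 0.5 * 1.157 * 11575.1 * 1404.928 * 0.5926
P_betz = 5574916.9 W

5574916.9


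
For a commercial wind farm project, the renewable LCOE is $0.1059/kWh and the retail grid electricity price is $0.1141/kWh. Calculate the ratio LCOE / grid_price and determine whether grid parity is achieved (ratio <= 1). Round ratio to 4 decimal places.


Compare LCOE to grid price:
  LCOE = $0.1059/kWh, Grid price = $0.1141/kWh
  Ratio = LCOE / grid_price = 0.1059 / 0.1141 = 0.9281
  Grid parity achieved (ratio <= 1)? yes

0.9281


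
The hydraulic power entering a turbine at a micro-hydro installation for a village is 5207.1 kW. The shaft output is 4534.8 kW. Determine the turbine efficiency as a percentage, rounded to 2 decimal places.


Turbine efficiency = (output power / input power) * 100
eta = (4534.8 / 5207.1) * 100
eta = 87.09%

87.09


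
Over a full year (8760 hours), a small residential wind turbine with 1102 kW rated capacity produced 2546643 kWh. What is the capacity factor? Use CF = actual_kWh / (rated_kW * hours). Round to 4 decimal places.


Capacity factor = actual output / maximum possible output
Maximum possible = rated * hours = 1102 * 8760 = 9653520 kWh
CF = 2546643 / 9653520
CF = 0.2638

0.2638


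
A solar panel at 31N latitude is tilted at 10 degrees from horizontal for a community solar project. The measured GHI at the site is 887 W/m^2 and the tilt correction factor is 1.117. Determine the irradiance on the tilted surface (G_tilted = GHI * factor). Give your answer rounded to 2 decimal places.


Identify the given values:
  GHI = 887 W/m^2, tilt correction factor = 1.117
Apply the formula G_tilted = GHI * factor:
  G_tilted = 887 * 1.117
  G_tilted = 990.78 W/m^2

990.78


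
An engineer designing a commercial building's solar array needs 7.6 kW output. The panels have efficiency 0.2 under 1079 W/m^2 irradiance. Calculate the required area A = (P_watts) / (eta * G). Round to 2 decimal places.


Convert target power to watts: P = 7.6 * 1000 = 7600.0 W
Compute denominator: eta * G = 0.2 * 1079 = 215.8
Required area A = P / (eta * G) = 7600.0 / 215.8
A = 35.22 m^2

35.22


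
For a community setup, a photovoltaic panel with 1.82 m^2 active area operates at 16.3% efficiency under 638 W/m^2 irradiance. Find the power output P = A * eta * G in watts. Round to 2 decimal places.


Use the solar power formula P = A * eta * G.
Given: A = 1.82 m^2, eta = 0.163, G = 638 W/m^2
P = 1.82 * 0.163 * 638
P = 189.27 W

189.27


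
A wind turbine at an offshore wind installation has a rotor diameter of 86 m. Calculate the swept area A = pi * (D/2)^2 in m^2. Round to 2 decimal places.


Compute the rotor radius:
  r = D / 2 = 86 / 2 = 43.0 m
Calculate swept area:
  A = pi * r^2 = pi * 43.0^2
  A = 5808.80 m^2

5808.80


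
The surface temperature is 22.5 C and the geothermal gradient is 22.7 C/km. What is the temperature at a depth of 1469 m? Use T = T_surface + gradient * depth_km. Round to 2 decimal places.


Convert depth to km: 1469 / 1000 = 1.469 km
Temperature increase = gradient * depth_km = 22.7 * 1.469 = 33.35 C
Temperature at depth = T_surface + delta_T = 22.5 + 33.35
T = 55.85 C

55.85


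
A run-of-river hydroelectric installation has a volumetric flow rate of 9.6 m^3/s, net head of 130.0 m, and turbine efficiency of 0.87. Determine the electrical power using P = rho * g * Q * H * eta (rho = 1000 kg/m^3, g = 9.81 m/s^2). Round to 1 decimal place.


Apply the hydropower formula P = rho * g * Q * H * eta
rho * g = 1000 * 9.81 = 9810.0
P = 9810.0 * 9.6 * 130.0 * 0.87
P = 10651305.6 W

10651305.6


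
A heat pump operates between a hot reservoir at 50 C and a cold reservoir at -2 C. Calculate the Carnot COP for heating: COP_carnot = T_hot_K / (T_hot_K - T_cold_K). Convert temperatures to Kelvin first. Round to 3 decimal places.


Convert to Kelvin:
  T_hot = 50 + 273.15 = 323.15 K
  T_cold = -2 + 273.15 = 271.15 K
Apply Carnot COP formula:
  COP = T_hot_K / (T_hot_K - T_cold_K) = 323.15 / 52.0
  COP = 6.214

6.214
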